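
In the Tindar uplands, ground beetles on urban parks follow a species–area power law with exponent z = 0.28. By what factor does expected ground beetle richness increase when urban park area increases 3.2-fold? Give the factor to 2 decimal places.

S₂/S₁ = (A₂/A₁)^z = 3.2^0.28
ln(S₂/S₁) = 0.28 × ln 3.2 = 0.28 × 1.1632 = 0.3257
S₂/S₁ = e^0.3257 ≈ 1.385

1.38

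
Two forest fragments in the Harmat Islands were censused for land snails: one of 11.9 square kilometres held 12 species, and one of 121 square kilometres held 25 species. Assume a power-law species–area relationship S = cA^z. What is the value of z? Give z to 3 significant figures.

0.316

Taking logs: ln S = ln c + z ln A, so z = (ln S₂ − ln S₁)/(ln A₂ − ln A₁).
z = ln(25/12) / ln(121/11.9) = ln(2.083) / ln(10.17) = 0.7340 / 2.3193 = 0.3165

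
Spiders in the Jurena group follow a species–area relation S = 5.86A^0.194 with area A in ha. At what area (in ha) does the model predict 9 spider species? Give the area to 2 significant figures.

9.1 ha

9 = 5.86 × A^0.194  ⇒  A^0.194 = 9/5.86 = 1.536
ln A = ln(1.536) / 0.194 = 0.4291 / 0.194 = 2.2117
A = e^2.2117 ≈ 9.131 ha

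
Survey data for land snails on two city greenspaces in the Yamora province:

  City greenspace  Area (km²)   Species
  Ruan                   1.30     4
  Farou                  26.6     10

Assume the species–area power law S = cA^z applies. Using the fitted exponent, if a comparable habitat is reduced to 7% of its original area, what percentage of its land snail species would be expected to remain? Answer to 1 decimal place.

44.6%

z = ln(10/4) / ln(26.6/1.3) = 0.9163 / 3.0185 = 0.3036
S_new/S_old = (A_new/A_old)^z = 0.07^0.3036 = exp(0.3036 × -2.6593) = 0.4461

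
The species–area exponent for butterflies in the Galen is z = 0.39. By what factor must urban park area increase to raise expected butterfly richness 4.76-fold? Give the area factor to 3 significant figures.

(A₂/A₁)^0.39 = 4.76, so A₂/A₁ = 4.76^(1/0.39) = 4.76^2.564
ln(A₂/A₁) = ln 4.76 / 0.39 = 1.5602 / 0.39 = 4.0006
A₂/A₁ = e^4.0006 ≈ 54.63

54.6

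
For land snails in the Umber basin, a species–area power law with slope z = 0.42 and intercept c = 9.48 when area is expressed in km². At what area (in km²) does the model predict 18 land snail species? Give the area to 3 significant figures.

18 = 9.48 × A^0.42  ⇒  A^0.42 = 18/9.48 = 1.899
ln A = ln(1.899) / 0.42 = 0.6412 / 0.42 = 1.5266
A = e^1.5266 ≈ 4.603 km²

4.60 km²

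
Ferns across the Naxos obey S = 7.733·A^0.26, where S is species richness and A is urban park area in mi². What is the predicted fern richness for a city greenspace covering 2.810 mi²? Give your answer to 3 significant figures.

10.1

S = 7.733 × 2.81^0.26 = 7.733 × 1.308 ≈ 10.12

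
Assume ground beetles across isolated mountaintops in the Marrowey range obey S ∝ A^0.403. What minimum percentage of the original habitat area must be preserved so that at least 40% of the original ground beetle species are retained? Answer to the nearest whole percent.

Need (A_new/A_old)^0.403 = 0.4, so A_new/A_old = 0.4^(1/0.403) = 0.4^2.481
ln(A_new/A_old) = ln 0.4 / 0.403 = -0.9163 / 0.403 = -2.2737
A_new/A_old = e^-2.2737 ≈ 0.1029

10%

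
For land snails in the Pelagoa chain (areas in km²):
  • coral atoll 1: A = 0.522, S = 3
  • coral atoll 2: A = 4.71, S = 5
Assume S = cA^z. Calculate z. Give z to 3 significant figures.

Taking logs: ln S = ln c + z ln A, so z = (ln S₂ − ln S₁)/(ln A₂ − ln A₁).
z = ln(5/3) / ln(4.71/0.522) = ln(1.667) / ln(9.023) = 0.5108 / 2.1998 = 0.2322

0.232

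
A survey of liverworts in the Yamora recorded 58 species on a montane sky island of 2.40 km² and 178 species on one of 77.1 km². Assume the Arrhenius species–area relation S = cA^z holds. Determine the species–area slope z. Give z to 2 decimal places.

0.32

Taking logs: ln S = ln c + z ln A, so z = (ln S₂ − ln S₁)/(ln A₂ − ln A₁).
z = ln(178/58) / ln(77.1/2.4) = ln(3.069) / ln(32.12) = 1.1213 / 3.4696 = 0.3232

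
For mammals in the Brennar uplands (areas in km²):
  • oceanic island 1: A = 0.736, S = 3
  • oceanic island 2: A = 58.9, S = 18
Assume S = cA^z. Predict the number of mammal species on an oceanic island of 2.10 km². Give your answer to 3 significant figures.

4.61

z = ln(18/3) / ln(58.9/0.736) = 1.7918 / 4.3824 = 0.4089
c = 3 / 0.736^0.4089 = 3 / 0.8822 = 3.401
S₃ = 3.401 × 2.1^0.4089 = 3.401 × 1.354 ≈ 4.606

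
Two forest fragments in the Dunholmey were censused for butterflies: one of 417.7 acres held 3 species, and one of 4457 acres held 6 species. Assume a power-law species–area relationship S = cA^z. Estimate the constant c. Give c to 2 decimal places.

z = ln(S₂/S₁) / ln(A₂/A₁) = ln(6/3) / ln(4457/417.7) = 0.6931 / 2.3675 = 0.2928
c = S₁ / A₁^z = 3 / 417.7^0.2928 = 3 / 5.852 = 0.5126

0.51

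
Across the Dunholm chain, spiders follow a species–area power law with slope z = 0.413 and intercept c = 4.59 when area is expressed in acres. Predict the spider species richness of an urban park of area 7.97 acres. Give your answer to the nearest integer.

S = 4.59 × 7.97^0.413 = 4.59 × 2.357 ≈ 10.82

11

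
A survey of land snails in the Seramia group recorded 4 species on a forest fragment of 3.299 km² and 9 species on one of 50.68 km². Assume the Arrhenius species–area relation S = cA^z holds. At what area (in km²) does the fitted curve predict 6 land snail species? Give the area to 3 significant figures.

z = ln(9/4) / ln(50.68/3.299) = 0.8109 / 2.7319 = 0.2968
c = 4 / 3.299^0.2968 = 4 / 1.425 = 2.807
A = (6/2.807)^(1/0.2968) ⇒ ln A = ln(2.138)/0.2968 = 2.5596
A = e^2.5596 ≈ 12.93 km²

12.9 km²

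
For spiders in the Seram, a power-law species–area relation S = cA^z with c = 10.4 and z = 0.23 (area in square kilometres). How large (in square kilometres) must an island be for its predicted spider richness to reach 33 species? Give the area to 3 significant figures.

33 = 10.4 × A^0.23  ⇒  A^0.23 = 33/10.4 = 3.173
ln A = ln(3.173) / 0.23 = 1.1547 / 0.23 = 5.0204
A = e^5.0204 ≈ 151.5 square kilometres

151 square kilometres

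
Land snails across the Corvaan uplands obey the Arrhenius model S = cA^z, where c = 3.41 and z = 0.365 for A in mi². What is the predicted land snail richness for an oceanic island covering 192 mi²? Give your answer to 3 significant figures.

S = 3.41 × 192^0.365
ln S = ln 3.41 + 0.365 × ln 192 = 1.2267 + 0.365 × 5.2575 = 3.1457
S = e^3.1457 ≈ 23.24

23.2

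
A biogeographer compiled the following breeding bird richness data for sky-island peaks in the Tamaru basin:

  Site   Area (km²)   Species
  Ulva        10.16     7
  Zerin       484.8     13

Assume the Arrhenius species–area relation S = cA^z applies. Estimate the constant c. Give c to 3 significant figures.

z = ln(S₂/S₁) / ln(A₂/A₁) = ln(13/7) / ln(484.8/10.16) = 0.6190 / 3.8653 = 0.1602
c = S₁ / A₁^z = 7 / 10.16^0.1602 = 7 / 1.45 = 4.829

4.83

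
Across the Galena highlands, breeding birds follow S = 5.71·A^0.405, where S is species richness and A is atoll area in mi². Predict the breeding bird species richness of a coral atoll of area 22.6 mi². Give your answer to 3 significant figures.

20.2

S = 5.71 × 22.6^0.405
ln S = ln 5.71 + 0.405 × ln 22.6 = 1.7422 + 0.405 × 3.1179 = 3.0050
S = e^3.0050 ≈ 20.19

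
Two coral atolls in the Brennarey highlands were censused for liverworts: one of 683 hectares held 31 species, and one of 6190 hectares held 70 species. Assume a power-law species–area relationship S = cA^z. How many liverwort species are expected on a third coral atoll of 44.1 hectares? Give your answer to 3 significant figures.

z = ln(70/31) / ln(6190/683) = 0.8145 / 2.2042 = 0.3695
c = 31 / 683^0.3695 = 31 / 11.15 = 2.78
S₃ = 2.78 × 44.1^0.3695 = 2.78 × 4.052 ≈ 11.26

11.3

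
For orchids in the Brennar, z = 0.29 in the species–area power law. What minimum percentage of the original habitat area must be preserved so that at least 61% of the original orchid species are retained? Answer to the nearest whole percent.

Need (A_new/A_old)^0.29 = 0.61, so A_new/A_old = 0.61^(1/0.29) = 0.61^3.448
ln(A_new/A_old) = ln 0.61 / 0.29 = -0.4943 / 0.29 = -1.7045
A_new/A_old = e^-1.7045 ≈ 0.1819

18%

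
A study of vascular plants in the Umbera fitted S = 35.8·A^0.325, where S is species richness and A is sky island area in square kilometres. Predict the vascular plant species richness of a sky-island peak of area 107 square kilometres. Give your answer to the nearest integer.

163 species

S = 35.8 × 107^0.325
ln S = ln 35.8 + 0.325 × ln 107 = 3.5779 + 0.325 × 4.6728 = 5.0966
S = e^5.0966 ≈ 163.5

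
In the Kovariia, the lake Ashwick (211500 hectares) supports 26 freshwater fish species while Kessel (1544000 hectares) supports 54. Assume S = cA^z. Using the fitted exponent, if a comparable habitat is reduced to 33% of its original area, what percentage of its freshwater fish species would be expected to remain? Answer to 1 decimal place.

66.5%

z = ln(54/26) / ln(1544000/211500) = 0.7309 / 1.9879 = 0.3677
S_new/S_old = (A_new/A_old)^z = 0.33^0.3677 = exp(0.3677 × -1.1087) = 0.6652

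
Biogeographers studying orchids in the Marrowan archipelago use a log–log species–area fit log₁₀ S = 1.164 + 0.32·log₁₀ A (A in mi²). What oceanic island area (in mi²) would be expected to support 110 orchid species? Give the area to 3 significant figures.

110 = 14.59 × A^0.32  ⇒  A^0.32 = 110/14.59 = 7.54
ln A = ln(7.54) / 0.32 = 2.0203 / 0.32 = 6.3133
A = e^6.3133 ≈ 551.9 mi²

552 mi²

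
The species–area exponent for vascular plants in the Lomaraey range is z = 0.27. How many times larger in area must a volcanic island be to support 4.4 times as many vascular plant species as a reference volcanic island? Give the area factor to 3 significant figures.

(A₂/A₁)^0.27 = 4.4, so A₂/A₁ = 4.4^(1/0.27) = 4.4^3.704
ln(A₂/A₁) = ln 4.4 / 0.27 = 1.4816 / 0.27 = 5.4874
A₂/A₁ = e^5.4874 ≈ 241.6

242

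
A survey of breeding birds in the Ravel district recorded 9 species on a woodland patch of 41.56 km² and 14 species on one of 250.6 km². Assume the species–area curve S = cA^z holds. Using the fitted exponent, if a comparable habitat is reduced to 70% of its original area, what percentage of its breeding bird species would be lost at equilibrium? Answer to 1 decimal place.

8.4%

z = ln(14/9) / ln(250.6/41.56) = 0.4418 / 1.7967 = 0.2459
S_new/S_old = (A_new/A_old)^z = 0.7^0.2459 = exp(0.2459 × -0.3567) = 0.916
Fraction lost = 1 − 0.916 = 0.08397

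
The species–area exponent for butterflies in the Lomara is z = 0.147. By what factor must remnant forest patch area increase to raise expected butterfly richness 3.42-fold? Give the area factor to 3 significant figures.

4290

(A₂/A₁)^0.147 = 3.42, so A₂/A₁ = 3.42^(1/0.147) = 3.42^6.803
ln(A₂/A₁) = ln 3.42 / 0.147 = 1.2296 / 0.147 = 8.3649
A₂/A₁ = e^8.3649 ≈ 4294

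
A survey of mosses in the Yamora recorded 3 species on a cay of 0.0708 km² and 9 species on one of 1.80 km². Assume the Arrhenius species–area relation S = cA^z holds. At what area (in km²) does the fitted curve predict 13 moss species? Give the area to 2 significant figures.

5.3 km²

z = ln(9/3) / ln(1.8/0.0708) = 1.0986 / 3.2357 = 0.3395
c = 3 / 0.0708^0.3395 = 3 / 0.407 = 7.372
A = (13/7.372)^(1/0.3395) ⇒ ln A = ln(1.763)/0.3395 = 1.6708
A = e^1.6708 ≈ 5.317 km²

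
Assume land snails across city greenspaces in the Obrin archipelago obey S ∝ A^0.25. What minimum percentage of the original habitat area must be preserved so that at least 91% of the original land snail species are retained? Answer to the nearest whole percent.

Need (A_new/A_old)^0.25 = 0.91, so A_new/A_old = 0.91^(1/0.25) = 0.91^4
ln(A_new/A_old) = ln 0.91 / 0.25 = -0.0943 / 0.25 = -0.3772
A_new/A_old = e^-0.3772 ≈ 0.6857

69%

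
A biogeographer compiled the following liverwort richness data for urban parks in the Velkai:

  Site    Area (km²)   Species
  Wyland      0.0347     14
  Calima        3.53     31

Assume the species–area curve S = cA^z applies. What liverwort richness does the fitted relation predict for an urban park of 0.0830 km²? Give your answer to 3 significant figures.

16.3

z = ln(31/14) / ln(3.53/0.0347) = 0.7949 / 4.6223 = 0.1720
c = 14 / 0.0347^0.1720 = 14 / 0.561 = 24.95
S₃ = 24.95 × 0.083^0.1720 = 24.95 × 0.6518 ≈ 16.27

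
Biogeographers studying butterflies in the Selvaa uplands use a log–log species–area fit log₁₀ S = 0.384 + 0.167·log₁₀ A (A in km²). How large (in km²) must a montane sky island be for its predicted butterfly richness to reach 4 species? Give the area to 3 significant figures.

20.2 km²

4 = 2.421 × A^0.167  ⇒  A^0.167 = 4/2.421 = 1.652
ln A = ln(1.652) / 0.167 = 0.5021 / 0.167 = 3.0066
A = e^3.0066 ≈ 20.22 km²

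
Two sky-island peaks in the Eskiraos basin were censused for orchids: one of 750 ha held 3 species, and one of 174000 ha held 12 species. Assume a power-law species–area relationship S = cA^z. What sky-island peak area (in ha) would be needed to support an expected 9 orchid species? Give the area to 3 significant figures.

z = ln(12/3) / ln(174000/750) = 1.3863 / 5.4467 = 0.2545
c = 3 / 750^0.2545 = 3 / 5.392 = 0.5564
A = (9/0.5564)^(1/0.2545) ⇒ ln A = ln(16.18)/0.2545 = 10.9365
A = e^10.9365 ≈ 56191 ha

56200 ha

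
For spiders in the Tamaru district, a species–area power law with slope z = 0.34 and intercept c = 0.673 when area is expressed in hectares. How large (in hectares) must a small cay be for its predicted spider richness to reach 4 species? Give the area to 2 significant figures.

190 hectares

4 = 0.673 × A^0.34  ⇒  A^0.34 = 4/0.673 = 5.944
ln A = ln(5.944) / 0.34 = 1.7823 / 0.34 = 5.2421
A = e^5.2421 ≈ 189.1 hectares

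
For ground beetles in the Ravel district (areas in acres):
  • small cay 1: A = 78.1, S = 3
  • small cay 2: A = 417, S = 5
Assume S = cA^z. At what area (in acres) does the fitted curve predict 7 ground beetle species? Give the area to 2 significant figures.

1300 acres

z = ln(5/3) / ln(417/78.1) = 0.5108 / 1.6751 = 0.3050
c = 3 / 78.1^0.3050 = 3 / 3.777 = 0.7942
A = (7/0.7942)^(1/0.3050) ⇒ ln A = ln(8.813)/0.3050 = 7.1364
A = e^7.1364 ≈ 1257 acres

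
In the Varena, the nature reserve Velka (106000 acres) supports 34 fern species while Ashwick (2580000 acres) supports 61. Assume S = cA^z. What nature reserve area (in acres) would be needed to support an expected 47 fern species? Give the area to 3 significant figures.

621000 acres

z = ln(61/34) / ln(2580000/106000) = 0.5845 / 3.1921 = 0.1831
c = 34 / 106000^0.1831 = 34 / 8.321 = 4.086
A = (47/4.086)^(1/0.1831) ⇒ ln A = ln(11.5)/0.1831 = 13.3394
A = e^13.3394 ≈ 621219 acres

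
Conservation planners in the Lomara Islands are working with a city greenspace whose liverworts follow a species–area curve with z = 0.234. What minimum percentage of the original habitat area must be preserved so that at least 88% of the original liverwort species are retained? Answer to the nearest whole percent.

58%

Need (A_new/A_old)^0.234 = 0.88, so A_new/A_old = 0.88^(1/0.234) = 0.88^4.274
ln(A_new/A_old) = ln 0.88 / 0.234 = -0.1278 / 0.234 = -0.5463
A_new/A_old = e^-0.5463 ≈ 0.5791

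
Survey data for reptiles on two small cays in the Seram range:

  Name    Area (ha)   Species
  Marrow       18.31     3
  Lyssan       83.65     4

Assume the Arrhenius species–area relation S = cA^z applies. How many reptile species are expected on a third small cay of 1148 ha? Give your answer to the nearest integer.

z = ln(4/3) / ln(83.65/18.31) = 0.2877 / 1.5192 = 0.1894
c = 3 / 18.31^0.1894 = 3 / 1.734 = 1.73
S₃ = 1.73 × 1148^0.1894 = 1.73 × 3.797 ≈ 6.568

7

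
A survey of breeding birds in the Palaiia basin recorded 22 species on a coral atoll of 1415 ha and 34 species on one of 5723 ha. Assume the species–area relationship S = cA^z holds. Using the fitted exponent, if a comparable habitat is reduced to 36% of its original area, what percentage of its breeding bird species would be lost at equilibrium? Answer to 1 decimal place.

27.3%

z = ln(34/22) / ln(5723/1415) = 0.4353 / 1.3974 = 0.3115
S_new/S_old = (A_new/A_old)^z = 0.36^0.3115 = exp(0.3115 × -1.0217) = 0.7274
Fraction lost = 1 − 0.7274 = 0.2726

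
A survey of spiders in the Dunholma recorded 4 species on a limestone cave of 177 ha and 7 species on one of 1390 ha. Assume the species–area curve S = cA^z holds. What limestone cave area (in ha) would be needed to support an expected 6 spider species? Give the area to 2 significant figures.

z = ln(7/4) / ln(1390/177) = 0.5596 / 2.0609 = 0.2715
c = 4 / 177^0.2715 = 4 / 4.078 = 0.981
A = (6/0.981)^(1/0.2715) ⇒ ln A = ln(6.116)/0.2715 = 6.6694
A = e^6.6694 ≈ 787.9 ha

790 ha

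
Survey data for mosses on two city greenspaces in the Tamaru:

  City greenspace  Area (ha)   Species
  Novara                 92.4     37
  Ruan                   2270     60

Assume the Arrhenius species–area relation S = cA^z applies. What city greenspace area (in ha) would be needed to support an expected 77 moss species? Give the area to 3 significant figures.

z = ln(60/37) / ln(2270/92.4) = 0.4834 / 3.2014 = 0.1510
c = 37 / 92.4^0.1510 = 37 / 1.981 = 18.68
A = (77/18.68)^(1/0.1510) ⇒ ln A = ln(4.122)/0.1510 = 9.3795
A = e^9.3795 ≈ 11844 ha

11800 ha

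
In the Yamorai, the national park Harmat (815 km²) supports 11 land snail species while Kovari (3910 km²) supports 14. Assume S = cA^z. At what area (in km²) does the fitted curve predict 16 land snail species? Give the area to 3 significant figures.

9320 km²

z = ln(14/11) / ln(3910/815) = 0.2412 / 1.5681 = 0.1538
c = 11 / 815^0.1538 = 11 / 2.804 = 3.924
A = (16/3.924)^(1/0.1538) ⇒ ln A = ln(4.078)/0.1538 = 9.1396
A = e^9.1396 ≈ 9317 km²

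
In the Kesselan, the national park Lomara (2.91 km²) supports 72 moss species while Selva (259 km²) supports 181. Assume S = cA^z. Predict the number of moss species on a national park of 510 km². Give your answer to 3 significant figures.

208

z = ln(181/72) / ln(259/2.91) = 0.9218 / 4.4887 = 0.2054
c = 72 / 2.91^0.2054 = 72 / 1.245 = 57.82
S₃ = 57.82 × 510^0.2054 = 57.82 × 3.598 ≈ 208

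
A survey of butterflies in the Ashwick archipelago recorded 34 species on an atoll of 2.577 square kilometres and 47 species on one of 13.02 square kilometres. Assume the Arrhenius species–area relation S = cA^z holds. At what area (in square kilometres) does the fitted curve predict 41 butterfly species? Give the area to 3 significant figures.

6.57 square kilometres

z = ln(47/34) / ln(13.02/2.577) = 0.3238 / 1.6199 = 0.1999
c = 34 / 2.577^0.1999 = 34 / 1.208 = 28.14
A = (41/28.14)^(1/0.1999) ⇒ ln A = ln(1.457)/0.1999 = 1.8832
A = e^1.8832 ≈ 6.575 square kilometres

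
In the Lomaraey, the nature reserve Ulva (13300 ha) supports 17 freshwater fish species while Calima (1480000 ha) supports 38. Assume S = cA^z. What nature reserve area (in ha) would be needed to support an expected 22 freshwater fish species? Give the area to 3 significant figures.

z = ln(38/17) / ln(1480000/13300) = 0.8044 / 4.7120 = 0.1707
c = 17 / 13300^0.1707 = 17 / 5.058 = 3.361
A = (22/3.361)^(1/0.1707) ⇒ ln A = ln(6.545)/0.1707 = 11.0059
A = e^11.0059 ≈ 60228 ha

60200 ha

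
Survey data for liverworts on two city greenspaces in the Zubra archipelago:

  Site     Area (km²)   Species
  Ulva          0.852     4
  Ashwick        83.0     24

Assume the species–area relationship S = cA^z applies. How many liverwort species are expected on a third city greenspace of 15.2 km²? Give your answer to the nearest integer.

12

z = ln(24/4) / ln(83/0.852) = 1.7918 / 4.5790 = 0.3913
c = 4 / 0.852^0.3913 = 4 / 0.9392 = 4.259
S₃ = 4.259 × 15.2^0.3913 = 4.259 × 2.9 ≈ 12.35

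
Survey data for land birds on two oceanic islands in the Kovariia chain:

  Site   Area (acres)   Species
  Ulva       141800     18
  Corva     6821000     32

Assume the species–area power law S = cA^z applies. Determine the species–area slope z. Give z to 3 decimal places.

0.149

Taking logs: ln S = ln c + z ln A, so z = (ln S₂ − ln S₁)/(ln A₂ − ln A₁).
z = ln(32/18) / ln(6821000/141800) = ln(1.778) / ln(48.1) = 0.5754 / 3.8733 = 0.1485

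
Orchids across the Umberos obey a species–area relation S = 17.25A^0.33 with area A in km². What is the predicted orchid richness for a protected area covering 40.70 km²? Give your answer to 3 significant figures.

58.6

S = 17.25 × 40.7^0.33
ln S = ln 17.25 + 0.33 × ln 40.7 = 2.8478 + 0.33 × 3.7062 = 4.0709
S = e^4.0709 ≈ 58.61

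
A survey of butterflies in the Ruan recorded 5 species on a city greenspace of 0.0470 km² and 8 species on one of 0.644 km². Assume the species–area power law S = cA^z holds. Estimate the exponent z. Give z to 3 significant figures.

Taking logs: ln S = ln c + z ln A, so z = (ln S₂ − ln S₁)/(ln A₂ − ln A₁).
z = ln(8/5) / ln(0.644/0.047) = ln(1.6) / ln(13.7) = 0.4700 / 2.6176 = 0.1796

0.180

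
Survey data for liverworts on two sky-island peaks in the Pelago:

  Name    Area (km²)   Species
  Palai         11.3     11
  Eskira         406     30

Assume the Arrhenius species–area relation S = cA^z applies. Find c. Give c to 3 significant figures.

5.58

z = ln(S₂/S₁) / ln(A₂/A₁) = ln(30/11) / ln(406/11.3) = 1.0033 / 3.5816 = 0.2801
c = S₁ / A₁^z = 11 / 11.3^0.2801 = 11 / 1.972 = 5.577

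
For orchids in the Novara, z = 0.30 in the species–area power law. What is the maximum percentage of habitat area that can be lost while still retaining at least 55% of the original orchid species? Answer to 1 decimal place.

86.4%

Need (A_new/A_old)^0.3 = 0.55, so A_new/A_old = 0.55^(1/0.3) = 0.55^3.333
ln(A_new/A_old) = ln 0.55 / 0.3 = -0.5978 / 0.3 = -1.9928
A_new/A_old = e^-1.9928 ≈ 0.1363
Fraction that can be lost = 1 − 0.1363 = 0.8637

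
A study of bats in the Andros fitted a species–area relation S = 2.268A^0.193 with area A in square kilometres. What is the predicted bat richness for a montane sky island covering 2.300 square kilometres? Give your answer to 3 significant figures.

S = 2.268 × 2.3^0.193 = 2.268 × 1.174 ≈ 2.664

2.66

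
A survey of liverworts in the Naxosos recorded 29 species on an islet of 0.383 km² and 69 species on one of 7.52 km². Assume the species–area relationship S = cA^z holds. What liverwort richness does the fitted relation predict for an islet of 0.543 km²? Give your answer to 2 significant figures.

32

z = ln(69/29) / ln(7.52/0.383) = 0.8668 / 2.9773 = 0.2911
c = 29 / 0.383^0.2911 = 29 / 0.7562 = 38.35
S₃ = 38.35 × 0.543^0.2911 = 38.35 × 0.8371 ≈ 32.1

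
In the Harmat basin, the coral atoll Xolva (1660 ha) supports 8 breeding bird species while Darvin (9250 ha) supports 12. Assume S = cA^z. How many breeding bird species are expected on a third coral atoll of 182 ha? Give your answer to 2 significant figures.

z = ln(12/8) / ln(9250/1660) = 0.4055 / 1.7178 = 0.2360
c = 8 / 1660^0.2360 = 8 / 5.755 = 1.39
S₃ = 1.39 × 182^0.2360 = 1.39 × 3.416 ≈ 4.748

4.7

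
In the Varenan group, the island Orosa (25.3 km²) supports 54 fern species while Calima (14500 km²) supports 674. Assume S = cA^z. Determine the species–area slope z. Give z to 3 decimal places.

0.397

Taking logs: ln S = ln c + z ln A, so z = (ln S₂ − ln S₁)/(ln A₂ − ln A₁).
z = ln(674/54) / ln(14500/25.3) = ln(12.48) / ln(573.1) = 2.5242 / 6.3511 = 0.3975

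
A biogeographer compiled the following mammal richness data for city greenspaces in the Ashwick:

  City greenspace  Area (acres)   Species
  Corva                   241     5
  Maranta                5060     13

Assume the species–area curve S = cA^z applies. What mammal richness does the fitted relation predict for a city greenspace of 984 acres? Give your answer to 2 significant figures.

z = ln(13/5) / ln(5060/241) = 0.9555 / 3.0443 = 0.3139
c = 5 / 241^0.3139 = 5 / 5.593 = 0.894
S₃ = 0.894 × 984^0.3139 = 0.894 × 8.698 ≈ 7.776

7.8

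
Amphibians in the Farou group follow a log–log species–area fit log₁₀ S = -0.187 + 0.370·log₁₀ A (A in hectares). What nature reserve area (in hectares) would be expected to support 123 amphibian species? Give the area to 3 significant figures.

1420000 hectares

123 = 0.6501 × A^0.37  ⇒  A^0.37 = 123/0.6501 = 189.2
ln A = ln(189.2) / 0.37 = 5.2428 / 0.37 = 14.1696
A = e^14.1696 ≈ 1424943 hectares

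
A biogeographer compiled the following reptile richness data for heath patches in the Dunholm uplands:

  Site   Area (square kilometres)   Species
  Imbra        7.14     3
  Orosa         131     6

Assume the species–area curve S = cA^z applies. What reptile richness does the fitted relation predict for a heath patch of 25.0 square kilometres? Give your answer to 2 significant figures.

z = ln(6/3) / ln(131/7.14) = 0.6931 / 2.9095 = 0.2382
c = 3 / 7.14^0.2382 = 3 / 1.597 = 1.878
S₃ = 1.878 × 25^0.2382 = 1.878 × 2.153 ≈ 4.044

4.0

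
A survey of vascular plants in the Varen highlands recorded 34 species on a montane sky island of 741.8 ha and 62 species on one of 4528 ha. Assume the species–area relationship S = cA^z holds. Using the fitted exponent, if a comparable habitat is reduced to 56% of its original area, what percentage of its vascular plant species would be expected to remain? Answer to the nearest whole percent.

82%

z = ln(62/34) / ln(4528/741.8) = 0.6008 / 1.8090 = 0.3321
S_new/S_old = (A_new/A_old)^z = 0.56^0.3321 = exp(0.3321 × -0.5798) = 0.8248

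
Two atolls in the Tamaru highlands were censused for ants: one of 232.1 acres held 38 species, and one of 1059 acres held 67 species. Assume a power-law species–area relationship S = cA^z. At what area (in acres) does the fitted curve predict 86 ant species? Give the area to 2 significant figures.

2100 acres

z = ln(67/38) / ln(1059/232.1) = 0.5671 / 1.5179 = 0.3736
c = 38 / 232.1^0.3736 = 38 / 7.653 = 4.965
A = (86/4.965)^(1/0.3736) ⇒ ln A = ln(17.32)/0.3736 = 7.6333
A = e^7.6333 ≈ 2066 acres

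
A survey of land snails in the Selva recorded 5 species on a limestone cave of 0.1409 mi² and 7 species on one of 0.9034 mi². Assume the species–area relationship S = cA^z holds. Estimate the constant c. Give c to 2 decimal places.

7.13

z = ln(S₂/S₁) / ln(A₂/A₁) = ln(7/5) / ln(0.9034/0.1409) = 0.3365 / 1.8581 = 0.1811
c = S₁ / A₁^z = 5 / 0.1409^0.1811 = 5 / 0.7013 = 7.13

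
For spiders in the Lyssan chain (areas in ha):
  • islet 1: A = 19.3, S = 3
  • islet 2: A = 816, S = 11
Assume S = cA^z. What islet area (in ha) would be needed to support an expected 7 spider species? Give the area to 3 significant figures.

z = ln(11/3) / ln(816/19.3) = 1.2993 / 3.7443 = 0.3470
c = 3 / 19.3^0.3470 = 3 / 2.793 = 1.074
A = (7/1.074)^(1/0.3470) ⇒ ln A = ln(6.517)/0.3470 = 5.4019
A = e^5.4019 ≈ 221.8 ha

222 ha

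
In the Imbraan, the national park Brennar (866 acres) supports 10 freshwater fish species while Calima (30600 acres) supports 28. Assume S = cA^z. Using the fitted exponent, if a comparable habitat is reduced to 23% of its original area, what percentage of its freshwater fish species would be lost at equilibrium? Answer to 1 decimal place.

34.6%

z = ln(28/10) / ln(30600/866) = 1.0296 / 3.5649 = 0.2888
S_new/S_old = (A_new/A_old)^z = 0.23^0.2888 = exp(0.2888 × -1.4697) = 0.6541
Fraction lost = 1 − 0.6541 = 0.3459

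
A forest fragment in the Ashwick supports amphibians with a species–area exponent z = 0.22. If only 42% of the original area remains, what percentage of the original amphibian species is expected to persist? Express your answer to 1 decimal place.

82.6%

S_new/S_old = (A_new/A_old)^z = 0.42^0.22
= exp(0.22 × ln 0.42) = exp(0.22 × -0.8675) = exp(-0.1909) ≈ 0.8263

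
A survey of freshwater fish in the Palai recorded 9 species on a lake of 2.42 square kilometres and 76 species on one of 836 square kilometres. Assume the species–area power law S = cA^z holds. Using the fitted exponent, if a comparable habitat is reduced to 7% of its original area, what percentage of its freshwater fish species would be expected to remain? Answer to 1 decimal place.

37.9%

z = ln(76/9) / ln(836/2.42) = 2.1335 / 5.8449 = 0.3650
S_new/S_old = (A_new/A_old)^z = 0.07^0.3650 = exp(0.3650 × -2.6593) = 0.3788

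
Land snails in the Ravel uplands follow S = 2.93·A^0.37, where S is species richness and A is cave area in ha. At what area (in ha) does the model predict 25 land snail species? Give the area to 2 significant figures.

330 ha

25 = 2.93 × A^0.37  ⇒  A^0.37 = 25/2.93 = 8.532
ln A = ln(8.532) / 0.37 = 2.1439 / 0.37 = 5.7943
A = e^5.7943 ≈ 328.4 ha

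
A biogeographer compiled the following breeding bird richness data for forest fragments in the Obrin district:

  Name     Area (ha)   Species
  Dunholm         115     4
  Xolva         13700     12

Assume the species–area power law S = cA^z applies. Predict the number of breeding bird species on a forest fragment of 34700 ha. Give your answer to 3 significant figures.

14.9

z = ln(12/4) / ln(13700/115) = 1.0986 / 4.7802 = 0.2298
c = 4 / 115^0.2298 = 4 / 2.976 = 1.344
S₃ = 1.344 × 34700^0.2298 = 1.344 × 11.05 ≈ 14.86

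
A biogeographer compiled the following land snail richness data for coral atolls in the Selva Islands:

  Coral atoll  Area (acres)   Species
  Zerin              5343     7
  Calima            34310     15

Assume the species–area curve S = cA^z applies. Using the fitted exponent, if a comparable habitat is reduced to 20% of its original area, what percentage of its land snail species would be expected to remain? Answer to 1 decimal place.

51.7%

z = ln(15/7) / ln(34310/5343) = 0.7621 / 1.8596 = 0.4098
S_new/S_old = (A_new/A_old)^z = 0.2^0.4098 = exp(0.4098 × -1.6094) = 0.5171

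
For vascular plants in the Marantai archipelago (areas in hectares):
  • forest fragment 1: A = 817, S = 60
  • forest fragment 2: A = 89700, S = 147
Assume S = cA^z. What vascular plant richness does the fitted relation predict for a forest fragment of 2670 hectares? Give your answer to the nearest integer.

z = ln(147/60) / ln(89700/817) = 0.8961 / 4.6986 = 0.1907
c = 60 / 817^0.1907 = 60 / 3.593 = 16.7
S₃ = 16.7 × 2670^0.1907 = 16.7 × 4.503 ≈ 75.2

75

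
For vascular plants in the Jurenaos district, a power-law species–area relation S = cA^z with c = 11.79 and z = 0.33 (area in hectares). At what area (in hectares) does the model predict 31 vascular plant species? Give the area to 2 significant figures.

31 = 11.79 × A^0.33  ⇒  A^0.33 = 31/11.79 = 2.629
ln A = ln(2.629) / 0.33 = 0.9667 / 0.33 = 2.9295
A = e^2.9295 ≈ 18.72 hectares

19 hectares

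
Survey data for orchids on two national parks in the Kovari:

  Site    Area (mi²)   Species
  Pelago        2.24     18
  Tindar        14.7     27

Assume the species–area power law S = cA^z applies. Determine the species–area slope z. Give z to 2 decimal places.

0.22

Taking logs: ln S = ln c + z ln A, so z = (ln S₂ − ln S₁)/(ln A₂ − ln A₁).
z = ln(27/18) / ln(14.7/2.24) = ln(1.5) / ln(6.562) = 0.4055 / 1.8814 = 0.2155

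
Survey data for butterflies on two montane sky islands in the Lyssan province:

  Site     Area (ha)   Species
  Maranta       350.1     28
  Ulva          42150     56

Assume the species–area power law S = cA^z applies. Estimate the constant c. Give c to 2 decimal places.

12.00

z = ln(S₂/S₁) / ln(A₂/A₁) = ln(56/28) / ln(42150/350.1) = 0.6931 / 4.7908 = 0.1447
c = S₁ / A₁^z = 28 / 350.1^0.1447 = 28 / 2.334 = 12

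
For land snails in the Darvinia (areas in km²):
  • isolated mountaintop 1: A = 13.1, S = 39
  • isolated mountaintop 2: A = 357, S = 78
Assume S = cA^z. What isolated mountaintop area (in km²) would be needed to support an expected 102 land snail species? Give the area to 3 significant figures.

z = ln(78/39) / ln(357/13.1) = 0.6931 / 3.3051 = 0.2097
c = 39 / 13.1^0.2097 = 39 / 1.715 = 22.74
A = (102/22.74)^(1/0.2097) ⇒ ln A = ln(4.486)/0.2097 = 7.1569
A = e^7.1569 ≈ 1283 km²

1280 km²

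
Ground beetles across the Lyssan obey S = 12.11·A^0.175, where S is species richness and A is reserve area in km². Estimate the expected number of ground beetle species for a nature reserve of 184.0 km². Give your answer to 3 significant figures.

30.2

S = 12.11 × 184^0.175
ln S = ln 12.11 + 0.175 × ln 184 = 2.4940 + 0.175 × 5.2149 = 3.4066
S = e^3.4066 ≈ 30.16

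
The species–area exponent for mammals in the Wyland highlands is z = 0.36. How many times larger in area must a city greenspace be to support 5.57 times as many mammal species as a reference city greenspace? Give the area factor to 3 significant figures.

(A₂/A₁)^0.36 = 5.57, so A₂/A₁ = 5.57^(1/0.36) = 5.57^2.778
ln(A₂/A₁) = ln 5.57 / 0.36 = 1.7174 / 0.36 = 4.7705
A₂/A₁ = e^4.7705 ≈ 118

118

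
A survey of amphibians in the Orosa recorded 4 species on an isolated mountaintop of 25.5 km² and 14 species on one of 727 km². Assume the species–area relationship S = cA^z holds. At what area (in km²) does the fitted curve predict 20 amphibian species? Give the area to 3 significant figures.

z = ln(14/4) / ln(727/25.5) = 1.2528 / 3.3502 = 0.3739
c = 4 / 25.5^0.3739 = 4 / 3.357 = 1.192
A = (20/1.192)^(1/0.3739) ⇒ ln A = ln(16.78)/0.3739 = 7.5428
A = e^7.5428 ≈ 1887 km²

1890 km²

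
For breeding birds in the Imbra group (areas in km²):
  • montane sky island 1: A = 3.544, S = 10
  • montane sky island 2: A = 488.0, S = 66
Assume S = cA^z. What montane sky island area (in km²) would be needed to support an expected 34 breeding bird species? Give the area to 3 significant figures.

86.4 km²

z = ln(66/10) / ln(488/3.544) = 1.8871 / 4.9251 = 0.3832
c = 10 / 3.544^0.3832 = 10 / 1.624 = 6.158
A = (34/6.158)^(1/0.3832) ⇒ ln A = ln(5.521)/0.3832 = 4.4592
A = e^4.4592 ≈ 86.42 km²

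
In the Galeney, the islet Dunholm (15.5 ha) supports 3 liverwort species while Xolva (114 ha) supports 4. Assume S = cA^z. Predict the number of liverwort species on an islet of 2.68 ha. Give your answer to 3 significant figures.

2.33

z = ln(4/3) / ln(114/15.5) = 0.2877 / 1.9954 = 0.1442
c = 3 / 15.5^0.1442 = 3 / 1.485 = 2.021
S₃ = 2.021 × 2.68^0.1442 = 2.021 × 1.153 ≈ 2.329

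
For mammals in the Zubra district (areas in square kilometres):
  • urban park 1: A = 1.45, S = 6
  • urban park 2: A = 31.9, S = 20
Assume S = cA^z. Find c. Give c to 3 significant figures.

5.19

z = ln(S₂/S₁) / ln(A₂/A₁) = ln(20/6) / ln(31.9/1.45) = 1.2040 / 3.0910 = 0.3895
c = S₁ / A₁^z = 6 / 1.45^0.3895 = 6 / 1.156 = 5.192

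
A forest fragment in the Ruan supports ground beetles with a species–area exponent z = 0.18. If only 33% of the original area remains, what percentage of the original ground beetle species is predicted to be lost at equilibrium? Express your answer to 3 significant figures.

18.1%

S_new/S_old = (A_new/A_old)^z = 0.33^0.18
= exp(0.18 × ln 0.33) = exp(0.18 × -1.1087) = exp(-0.1996) ≈ 0.8191
Fraction lost = 1 − 0.8191 = 0.1809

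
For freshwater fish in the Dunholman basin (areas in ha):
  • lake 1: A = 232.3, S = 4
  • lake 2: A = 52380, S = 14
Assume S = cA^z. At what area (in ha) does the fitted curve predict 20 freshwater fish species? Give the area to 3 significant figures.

245000 ha

z = ln(14/4) / ln(52380/232.3) = 1.2528 / 5.4183 = 0.2312
c = 4 / 232.3^0.2312 = 4 / 3.524 = 1.135
A = (20/1.135)^(1/0.2312) ⇒ ln A = ln(17.62)/0.2312 = 12.4089
A = e^12.4089 ≈ 244976 ha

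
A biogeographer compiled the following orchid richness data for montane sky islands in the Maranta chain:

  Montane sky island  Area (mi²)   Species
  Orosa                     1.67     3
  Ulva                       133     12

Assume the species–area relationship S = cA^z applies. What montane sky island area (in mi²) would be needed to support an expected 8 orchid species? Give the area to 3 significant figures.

z = ln(12/3) / ln(133/1.67) = 1.3863 / 4.3775 = 0.3167
c = 3 / 1.67^0.3167 = 3 / 1.176 = 2.55
A = (8/2.55)^(1/0.3167) ⇒ ln A = ln(3.137)/0.3167 = 3.6100
A = e^3.6100 ≈ 36.97 mi²

37.0 mi²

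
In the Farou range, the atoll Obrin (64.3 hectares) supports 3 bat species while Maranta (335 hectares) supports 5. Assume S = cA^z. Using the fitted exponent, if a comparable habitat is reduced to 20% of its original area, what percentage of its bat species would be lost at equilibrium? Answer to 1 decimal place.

z = ln(5/3) / ln(335/64.3) = 0.5108 / 1.6506 = 0.3095
S_new/S_old = (A_new/A_old)^z = 0.2^0.3095 = exp(0.3095 × -1.6094) = 0.6077
Fraction lost = 1 − 0.6077 = 0.3923

39.2%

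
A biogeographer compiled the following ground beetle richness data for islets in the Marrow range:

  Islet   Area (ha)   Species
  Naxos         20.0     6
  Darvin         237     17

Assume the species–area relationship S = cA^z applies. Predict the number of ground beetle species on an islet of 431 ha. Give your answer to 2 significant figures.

z = ln(17/6) / ln(237/20) = 1.0415 / 2.4723 = 0.4212
c = 6 / 20^0.4212 = 6 / 3.532 = 1.699
S₃ = 1.699 × 431^0.4212 = 1.699 × 12.88 ≈ 21.87

22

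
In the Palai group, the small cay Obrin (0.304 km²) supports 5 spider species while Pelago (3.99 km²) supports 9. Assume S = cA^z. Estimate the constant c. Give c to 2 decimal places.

6.56

z = ln(S₂/S₁) / ln(A₂/A₁) = ln(9/5) / ln(3.99/0.304) = 0.5878 / 2.5745 = 0.2283
c = S₁ / A₁^z = 5 / 0.304^0.2283 = 5 / 0.762 = 6.562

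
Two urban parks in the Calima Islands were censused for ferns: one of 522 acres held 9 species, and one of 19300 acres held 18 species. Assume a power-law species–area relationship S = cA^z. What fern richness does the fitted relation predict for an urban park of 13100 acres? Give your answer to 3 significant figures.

z = ln(18/9) / ln(19300/522) = 0.6931 / 3.6102 = 0.1920
c = 9 / 522^0.1920 = 9 / 3.325 = 2.707
S₃ = 2.707 × 13100^0.1920 = 2.707 × 6.173 ≈ 16.71

16.7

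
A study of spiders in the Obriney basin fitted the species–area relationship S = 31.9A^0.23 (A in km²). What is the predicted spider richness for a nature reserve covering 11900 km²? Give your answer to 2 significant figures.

280

S = 31.9 × 11900^0.23 = 31.9 × 8.657 ≈ 276.2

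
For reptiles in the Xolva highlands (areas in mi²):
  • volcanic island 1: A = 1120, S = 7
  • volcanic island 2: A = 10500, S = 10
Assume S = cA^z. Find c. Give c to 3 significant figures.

z = ln(S₂/S₁) / ln(A₂/A₁) = ln(10/7) / ln(10500/1120) = 0.3567 / 2.2380 = 0.1594
c = S₁ / A₁^z = 7 / 1120^0.1594 = 7 / 3.062 = 2.286

2.29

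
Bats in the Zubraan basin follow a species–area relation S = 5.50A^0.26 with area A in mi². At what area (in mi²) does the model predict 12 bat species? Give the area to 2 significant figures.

12 = 5.5 × A^0.26  ⇒  A^0.26 = 12/5.5 = 2.182
ln A = ln(2.182) / 0.26 = 0.7802 / 0.26 = 3.0006
A = e^3.0006 ≈ 20.1 mi²

20 mi²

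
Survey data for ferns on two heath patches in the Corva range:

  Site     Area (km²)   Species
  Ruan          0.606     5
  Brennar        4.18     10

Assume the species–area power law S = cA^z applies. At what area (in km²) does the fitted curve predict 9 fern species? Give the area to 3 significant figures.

3.12 km²

z = ln(10/5) / ln(4.18/0.606) = 0.6931 / 1.9312 = 0.3589
c = 5 / 0.606^0.3589 = 5 / 0.8355 = 5.985
A = (9/5.985)^(1/0.3589) ⇒ ln A = ln(1.504)/0.3589 = 1.1368
A = e^1.1368 ≈ 3.117 km²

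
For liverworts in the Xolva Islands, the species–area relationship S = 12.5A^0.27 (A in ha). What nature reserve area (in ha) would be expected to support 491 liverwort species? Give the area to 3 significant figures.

802000 ha

491 = 12.5 × A^0.27  ⇒  A^0.27 = 491/12.5 = 39.28
ln A = ln(39.28) / 0.27 = 3.6707 / 0.27 = 13.5952
A = e^13.5952 ≈ 802304 ha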